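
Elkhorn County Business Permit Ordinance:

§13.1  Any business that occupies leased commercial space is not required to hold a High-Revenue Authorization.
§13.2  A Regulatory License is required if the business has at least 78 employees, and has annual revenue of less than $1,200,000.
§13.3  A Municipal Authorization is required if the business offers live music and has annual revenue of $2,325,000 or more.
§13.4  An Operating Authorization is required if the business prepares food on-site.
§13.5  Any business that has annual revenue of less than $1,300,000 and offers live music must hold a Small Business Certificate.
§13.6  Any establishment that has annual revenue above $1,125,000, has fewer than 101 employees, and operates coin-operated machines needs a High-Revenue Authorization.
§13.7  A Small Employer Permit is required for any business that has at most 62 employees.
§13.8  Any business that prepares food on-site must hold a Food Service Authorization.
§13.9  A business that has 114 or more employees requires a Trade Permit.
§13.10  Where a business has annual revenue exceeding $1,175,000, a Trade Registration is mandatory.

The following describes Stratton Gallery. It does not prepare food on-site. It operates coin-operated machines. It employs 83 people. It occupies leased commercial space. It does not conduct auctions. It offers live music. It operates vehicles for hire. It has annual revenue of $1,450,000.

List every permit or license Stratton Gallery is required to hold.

Trade Registration

§13.1 occupies leased commercial space → exempt from High-Revenue Authorization.
§13.2 employees 83 ≥ 78; revenue $1,450,000 ≥ $1,200,000 → Regulatory License not required.
§13.3 offers live music; revenue $1,450,000 < $2,325,000 → Municipal Authorization not required.
§13.4 does not prepare food on-site → Operating Authorization not required.
§13.5 revenue $1,450,000 ≥ $1,300,000; offers live music → Small Business Certificate not required.
§13.6 revenue $1,450,000 > $1,125,000; employees 83 < 101; operates coin-operated machines → High-Revenue Authorization required.
§13.7 employees 83 > 62 → Small Employer Permit not required.
§13.8 does not prepare food on-site → Food Service Authorization not required.
§13.9 employees 83 < 114 → Trade Permit not required.
§13.10 revenue $1,450,000 > $1,175,000 → Trade Registration required.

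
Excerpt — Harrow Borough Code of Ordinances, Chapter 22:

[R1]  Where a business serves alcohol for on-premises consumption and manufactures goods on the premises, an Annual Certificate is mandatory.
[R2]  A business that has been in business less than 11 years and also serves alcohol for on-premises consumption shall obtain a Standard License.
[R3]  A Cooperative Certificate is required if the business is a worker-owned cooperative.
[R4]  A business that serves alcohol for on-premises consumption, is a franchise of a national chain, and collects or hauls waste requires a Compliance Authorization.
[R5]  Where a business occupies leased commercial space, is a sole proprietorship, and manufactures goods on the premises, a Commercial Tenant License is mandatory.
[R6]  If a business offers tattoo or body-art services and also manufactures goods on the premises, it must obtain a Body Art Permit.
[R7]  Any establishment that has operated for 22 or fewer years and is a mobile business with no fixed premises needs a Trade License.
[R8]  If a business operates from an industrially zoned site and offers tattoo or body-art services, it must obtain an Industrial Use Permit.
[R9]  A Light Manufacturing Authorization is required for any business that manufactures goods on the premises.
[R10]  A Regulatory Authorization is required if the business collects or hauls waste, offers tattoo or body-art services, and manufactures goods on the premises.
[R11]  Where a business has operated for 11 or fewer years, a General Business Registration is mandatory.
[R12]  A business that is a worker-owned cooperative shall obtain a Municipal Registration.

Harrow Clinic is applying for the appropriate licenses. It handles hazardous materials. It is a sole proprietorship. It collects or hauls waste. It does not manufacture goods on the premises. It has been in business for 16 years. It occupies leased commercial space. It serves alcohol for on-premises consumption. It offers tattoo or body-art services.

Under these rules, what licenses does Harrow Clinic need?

[R1] serves alcohol for on-premises consumption; does not manufacture goods on the premises → Annual Certificate not required.
[R2] years in business 16 ≥ 11; serves alcohol for on-premises consumption → Standard License not required.
[R3] is a sole proprietorship (not: is a worker-owned cooperative) → Cooperative Certificate not required.
[R4] serves alcohol for on-premises consumption; is a sole proprietorship (not: is a franchise of a national chain); collects or hauls waste → Compliance Authorization not required.
[R5] occupies leased commercial space; is a sole proprietorship; does not manufacture goods on the premises → Commercial Tenant License not required.
[R6] offers tattoo or body-art services; does not manufacture goods on the premises → Body Art Permit not required.
[R7] years in business 16 ≤ 22; occupies leased commercial space (not: is a mobile business with no fixed premises) → Trade License not required.
[R8] occupies leased commercial space (not: operates from an industrially zoned site); offers tattoo or body-art services → Industrial Use Permit not required.
[R9] does not manufacture goods on the premises → Light Manufacturing Authorization not required.
[R10] collects or hauls waste; offers tattoo or body-art services; does not manufacture goods on the premises → Regulatory Authorization not required.
[R11] years in business 16 > 11 → General Business Registration not required.
[R12] is a sole proprietorship (not: is a worker-owned cooperative) → Municipal Registration not required.

None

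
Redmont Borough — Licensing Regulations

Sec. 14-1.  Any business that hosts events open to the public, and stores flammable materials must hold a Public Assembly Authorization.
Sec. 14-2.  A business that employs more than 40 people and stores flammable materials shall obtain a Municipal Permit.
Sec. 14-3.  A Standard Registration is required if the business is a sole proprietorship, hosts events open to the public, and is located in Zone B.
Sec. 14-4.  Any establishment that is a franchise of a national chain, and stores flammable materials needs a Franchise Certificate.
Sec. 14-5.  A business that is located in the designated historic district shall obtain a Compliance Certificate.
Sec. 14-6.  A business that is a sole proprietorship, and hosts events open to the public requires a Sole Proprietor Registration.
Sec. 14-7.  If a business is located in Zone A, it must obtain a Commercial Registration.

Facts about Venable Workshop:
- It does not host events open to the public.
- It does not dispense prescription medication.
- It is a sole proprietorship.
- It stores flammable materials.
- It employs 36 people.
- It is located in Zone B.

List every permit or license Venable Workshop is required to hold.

None

Sec. 14-1. does not host events open to the public; stores flammable materials → Public Assembly Authorization not required.
Sec. 14-2. employees 36 ≤ 40; stores flammable materials → Municipal Permit not required.
Sec. 14-3. is a sole proprietorship; does not host events open to the public; is located in Zone B → Standard Registration not required.
Sec. 14-4. is a sole proprietorship (not: is a franchise of a national chain); stores flammable materials → Franchise Certificate not required.
Sec. 14-5. is located in Zone B (not: is located in the designated historic district) → Compliance Certificate not required.
Sec. 14-6. is a sole proprietorship; does not host events open to the public → Sole Proprietor Registration not required.
Sec. 14-7. is located in Zone B (not: is located in Zone A) → Commercial Registration not required.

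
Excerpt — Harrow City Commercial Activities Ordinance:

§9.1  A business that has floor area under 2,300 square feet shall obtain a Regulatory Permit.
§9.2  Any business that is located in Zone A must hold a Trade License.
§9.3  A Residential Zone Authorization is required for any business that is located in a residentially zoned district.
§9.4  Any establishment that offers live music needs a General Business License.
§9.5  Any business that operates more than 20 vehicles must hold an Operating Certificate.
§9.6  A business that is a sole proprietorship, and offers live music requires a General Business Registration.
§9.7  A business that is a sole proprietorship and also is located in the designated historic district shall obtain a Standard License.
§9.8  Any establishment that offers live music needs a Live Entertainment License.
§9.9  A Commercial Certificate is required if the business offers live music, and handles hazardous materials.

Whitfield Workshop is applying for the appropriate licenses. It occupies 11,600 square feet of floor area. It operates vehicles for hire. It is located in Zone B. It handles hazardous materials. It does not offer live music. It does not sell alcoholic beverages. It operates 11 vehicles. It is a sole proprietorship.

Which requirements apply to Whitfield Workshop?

§9.1 floor area 11,600 square feet ≥ 2,300 square feet → Regulatory Permit not required.
§9.2 is located in Zone B (not: is located in Zone A) → Trade License not required.
§9.3 is located in Zone B (not: is located in a residentially zoned district) → Residential Zone Authorization not required.
§9.4 does not offer live music → General Business License not required.
§9.5 vehicles 11 ≤ 20 → Operating Certificate not required.
§9.6 is a sole proprietorship; does not offer live music → General Business Registration not required.
§9.7 is a sole proprietorship; is located in Zone B (not: is located in the designated historic district) → Standard License not required.
§9.8 does not offer live music → Live Entertainment License not required.
§9.9 does not offer live music; handles hazardous materials → Commercial Certificate not required.

None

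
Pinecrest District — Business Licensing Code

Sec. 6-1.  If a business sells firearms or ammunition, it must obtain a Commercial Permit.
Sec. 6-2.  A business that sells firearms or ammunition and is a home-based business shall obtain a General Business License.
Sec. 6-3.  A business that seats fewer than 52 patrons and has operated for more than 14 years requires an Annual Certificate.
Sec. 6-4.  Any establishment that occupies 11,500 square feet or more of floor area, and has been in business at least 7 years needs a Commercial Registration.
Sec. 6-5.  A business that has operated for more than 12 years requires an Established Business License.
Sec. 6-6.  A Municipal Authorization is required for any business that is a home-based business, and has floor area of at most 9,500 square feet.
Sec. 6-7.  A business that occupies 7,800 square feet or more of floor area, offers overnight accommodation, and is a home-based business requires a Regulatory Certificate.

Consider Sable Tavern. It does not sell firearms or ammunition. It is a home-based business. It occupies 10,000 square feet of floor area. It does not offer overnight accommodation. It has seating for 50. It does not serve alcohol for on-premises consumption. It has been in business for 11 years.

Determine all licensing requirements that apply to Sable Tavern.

Sec. 6-1. does not sell firearms or ammunition → Commercial Permit not required.
Sec. 6-2. does not sell firearms or ammunition; is a home-based business → General Business License not required.
Sec. 6-3. seating 50 < 52; years in business 11 ≤ 14 → Annual Certificate not required.
Sec. 6-4. floor area 10,000 square feet < 11,500 square feet; years in business 11 ≥ 7 → Commercial Registration not required.
Sec. 6-5. years in business 11 ≤ 12 → Established Business License not required.
Sec. 6-6. is a home-based business; floor area 10,000 square feet > 9,500 square feet → Municipal Authorization not required.
Sec. 6-7. floor area 10,000 square feet ≥ 7,800 square feet; does not offer overnight accommodation; is a home-based business → Regulatory Certificate not required.

None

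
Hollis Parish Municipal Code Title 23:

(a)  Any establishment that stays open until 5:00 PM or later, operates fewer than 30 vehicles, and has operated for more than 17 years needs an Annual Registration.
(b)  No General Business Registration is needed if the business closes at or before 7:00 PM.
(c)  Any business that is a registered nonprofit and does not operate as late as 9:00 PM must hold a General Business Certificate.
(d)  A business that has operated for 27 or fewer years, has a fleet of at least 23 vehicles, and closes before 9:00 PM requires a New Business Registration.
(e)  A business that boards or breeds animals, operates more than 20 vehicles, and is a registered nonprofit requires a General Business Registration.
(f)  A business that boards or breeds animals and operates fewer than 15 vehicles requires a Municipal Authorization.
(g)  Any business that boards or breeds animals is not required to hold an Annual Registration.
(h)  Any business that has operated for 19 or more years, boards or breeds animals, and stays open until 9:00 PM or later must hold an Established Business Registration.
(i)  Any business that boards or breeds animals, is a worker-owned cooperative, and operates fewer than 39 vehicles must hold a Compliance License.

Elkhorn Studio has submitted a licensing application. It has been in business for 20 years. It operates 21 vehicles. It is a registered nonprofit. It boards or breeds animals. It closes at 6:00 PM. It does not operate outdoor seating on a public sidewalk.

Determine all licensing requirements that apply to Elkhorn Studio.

(a) closes 6:00 PM, after 5:00 PM; vehicles 21 < 30; years in business 20 > 17 → Annual Registration required.
(b) closes 6:00 PM, at/before 7:00 PM → exempt from General Business Registration.
(c) is a registered nonprofit; closes 6:00 PM, at/before 9:00 PM → General Business Certificate required.
(d) years in business 20 ≤ 27; vehicles 21 < 23; closes 6:00 PM, at/before 9:00 PM → New Business Registration not required.
(e) boards or breeds animals; vehicles 21 > 20; is a registered nonprofit → General Business Registration required.
(f) boards or breeds animals; vehicles 21 ≥ 15 → Municipal Authorization not required.
(g) boards or breeds animals → exempt from Annual Registration.
(h) years in business 20 ≥ 19; boards or breeds animals; closes 6:00 PM, at/before 9:00 PM → Established Business Registration not required.
(i) boards or breeds animals; is a registered nonprofit (not: is a worker-owned cooperative); vehicles 21 < 39 → Compliance License not required.

General Business Certificate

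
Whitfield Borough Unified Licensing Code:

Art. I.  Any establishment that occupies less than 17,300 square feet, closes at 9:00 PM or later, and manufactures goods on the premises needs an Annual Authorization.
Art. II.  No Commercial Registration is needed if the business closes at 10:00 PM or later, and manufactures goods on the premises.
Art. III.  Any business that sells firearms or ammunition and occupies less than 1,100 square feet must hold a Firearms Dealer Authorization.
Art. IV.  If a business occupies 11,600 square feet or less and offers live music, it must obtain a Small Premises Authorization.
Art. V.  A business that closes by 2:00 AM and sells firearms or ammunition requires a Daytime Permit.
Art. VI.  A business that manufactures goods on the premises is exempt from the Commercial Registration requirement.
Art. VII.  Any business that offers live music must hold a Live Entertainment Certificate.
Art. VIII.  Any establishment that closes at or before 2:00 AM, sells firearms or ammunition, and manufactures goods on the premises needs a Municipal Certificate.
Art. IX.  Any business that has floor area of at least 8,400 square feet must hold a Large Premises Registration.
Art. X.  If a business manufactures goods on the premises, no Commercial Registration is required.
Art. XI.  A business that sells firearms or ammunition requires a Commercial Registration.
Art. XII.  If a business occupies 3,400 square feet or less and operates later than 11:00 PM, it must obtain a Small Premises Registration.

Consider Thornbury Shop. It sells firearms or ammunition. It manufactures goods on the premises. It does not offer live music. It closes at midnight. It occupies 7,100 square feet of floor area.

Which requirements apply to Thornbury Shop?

Art. I. floor area 7,100 square feet < 17,300 square feet; closes midnight, after 9:00 PM; manufactures goods on the premises → Annual Authorization required.
Art. II. closes midnight, after 10:00 PM; manufactures goods on the premises → exempt from Commercial Registration.
Art. III. sells firearms or ammunition; floor area 7,100 square feet ≥ 1,100 square feet → Firearms Dealer Authorization not required.
Art. IV. floor area 7,100 square feet ≤ 11,600 square feet; does not offer live music → Small Premises Authorization not required.
Art. V. closes midnight, at/before 2:00 AM; sells firearms or ammunition → Daytime Permit required.
Art. VI. manufactures goods on the premises → exempt from Commercial Registration.
Art. VII. does not offer live music → Live Entertainment Certificate not required.
Art. VIII. closes midnight, at/before 2:00 AM; sells firearms or ammunition; manufactures goods on the premises → Municipal Certificate required.
Art. IX. floor area 7,100 square feet < 8,400 square feet → Large Premises Registration not required.
Art. X. manufactures goods on the premises → exempt from Commercial Registration.
Art. XI. sells firearms or ammunition → Commercial Registration required.
Art. XII. floor area 7,100 square feet > 3,400 square feet; closes midnight, after 11:00 PM → Small Premises Registration not required.

Annual Authorization, Daytime Permit, Municipal Certificate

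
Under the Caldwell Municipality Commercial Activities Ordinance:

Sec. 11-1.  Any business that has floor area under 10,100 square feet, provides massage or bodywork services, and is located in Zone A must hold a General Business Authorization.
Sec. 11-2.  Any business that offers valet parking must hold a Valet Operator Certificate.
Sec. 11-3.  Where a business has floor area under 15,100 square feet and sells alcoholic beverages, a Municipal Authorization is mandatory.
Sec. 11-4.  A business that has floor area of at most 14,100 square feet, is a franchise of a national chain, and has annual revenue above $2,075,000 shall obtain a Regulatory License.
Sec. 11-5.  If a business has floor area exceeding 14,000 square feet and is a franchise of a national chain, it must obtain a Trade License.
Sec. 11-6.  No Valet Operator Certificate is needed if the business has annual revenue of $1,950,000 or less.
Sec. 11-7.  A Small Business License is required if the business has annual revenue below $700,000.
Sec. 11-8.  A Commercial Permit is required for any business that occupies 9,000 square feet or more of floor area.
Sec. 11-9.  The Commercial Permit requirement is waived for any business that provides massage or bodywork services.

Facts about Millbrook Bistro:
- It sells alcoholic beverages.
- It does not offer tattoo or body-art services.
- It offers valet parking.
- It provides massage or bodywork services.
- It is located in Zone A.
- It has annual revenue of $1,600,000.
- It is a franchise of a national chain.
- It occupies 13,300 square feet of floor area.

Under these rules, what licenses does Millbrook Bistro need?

Municipal Authorization

Sec. 11-1. floor area 13,300 square feet ≥ 10,100 square feet; provides massage or bodywork services; is located in Zone A → General Business Authorization not required.
Sec. 11-2. offers valet parking → Valet Operator Certificate required.
Sec. 11-3. floor area 13,300 square feet < 15,100 square feet; sells alcoholic beverages → Municipal Authorization required.
Sec. 11-4. floor area 13,300 square feet ≤ 14,100 square feet; is a franchise of a national chain; revenue $1,600,000 ≤ $2,075,000 → Regulatory License not required.
Sec. 11-5. floor area 13,300 square feet ≤ 14,000 square feet; is a franchise of a national chain → Trade License not required.
Sec. 11-6. revenue $1,600,000 ≤ $1,950,000 → exempt from Valet Operator Certificate.
Sec. 11-7. revenue $1,600,000 ≥ $700,000 → Small Business License not required.
Sec. 11-8. floor area 13,300 square feet ≥ 9,000 square feet → Commercial Permit required.
Sec. 11-9. provides massage or bodywork services → exempt from Commercial Permit.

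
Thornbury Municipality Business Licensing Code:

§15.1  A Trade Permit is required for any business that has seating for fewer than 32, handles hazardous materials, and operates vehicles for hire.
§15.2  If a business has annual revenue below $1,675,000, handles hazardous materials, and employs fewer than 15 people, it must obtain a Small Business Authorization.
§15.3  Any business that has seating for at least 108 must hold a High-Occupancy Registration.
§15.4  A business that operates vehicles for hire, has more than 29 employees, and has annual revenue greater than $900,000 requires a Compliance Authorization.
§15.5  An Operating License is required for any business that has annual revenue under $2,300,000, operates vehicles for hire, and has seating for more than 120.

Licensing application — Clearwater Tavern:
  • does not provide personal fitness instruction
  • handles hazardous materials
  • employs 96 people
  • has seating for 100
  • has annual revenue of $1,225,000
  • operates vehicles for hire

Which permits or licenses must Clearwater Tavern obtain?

Compliance Authorization

§15.1 seating 100 ≥ 32; handles hazardous materials; operates vehicles for hire → Trade Permit not required.
§15.2 revenue $1,225,000 < $1,675,000; handles hazardous materials; employees 96 ≥ 15 → Small Business Authorization not required.
§15.3 seating 100 < 108 → High-Occupancy Registration not required.
§15.4 operates vehicles for hire; employees 96 > 29; revenue $1,225,000 > $900,000 → Compliance Authorization required.
§15.5 revenue $1,225,000 < $2,300,000; operates vehicles for hire; seating 100 ≤ 120 → Operating License not required.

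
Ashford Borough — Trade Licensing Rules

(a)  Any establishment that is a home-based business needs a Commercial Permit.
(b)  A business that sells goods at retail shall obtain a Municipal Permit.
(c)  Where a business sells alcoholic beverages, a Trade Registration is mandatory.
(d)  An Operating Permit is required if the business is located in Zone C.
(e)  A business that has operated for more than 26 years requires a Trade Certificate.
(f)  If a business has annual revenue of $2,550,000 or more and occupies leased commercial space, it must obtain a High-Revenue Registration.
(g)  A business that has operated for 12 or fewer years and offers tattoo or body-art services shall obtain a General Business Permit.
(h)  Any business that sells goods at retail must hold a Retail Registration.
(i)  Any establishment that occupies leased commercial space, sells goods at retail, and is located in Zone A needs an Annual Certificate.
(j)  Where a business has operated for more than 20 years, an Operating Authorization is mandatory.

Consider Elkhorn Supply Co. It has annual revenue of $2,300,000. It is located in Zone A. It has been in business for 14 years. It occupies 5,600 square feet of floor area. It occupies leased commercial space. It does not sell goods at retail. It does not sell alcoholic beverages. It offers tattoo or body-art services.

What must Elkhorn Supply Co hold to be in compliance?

(a) occupies leased commercial space (not: is a home-based business) → Commercial Permit not required.
(b) does not sell goods at retail → Municipal Permit not required.
(c) does not sell alcoholic beverages → Trade Registration not required.
(d) is located in Zone A (not: is located in Zone C) → Operating Permit not required.
(e) years in business 14 ≤ 26 → Trade Certificate not required.
(f) revenue $2,300,000 < $2,550,000; occupies leased commercial space → High-Revenue Registration not required.
(g) years in business 14 > 12; offers tattoo or body-art services → General Business Permit not required.
(h) does not sell goods at retail → Retail Registration not required.
(i) occupies leased commercial space; does not sell goods at retail; is located in Zone A → Annual Certificate not required.
(j) years in business 14 ≤ 20 → Operating Authorization not required.

None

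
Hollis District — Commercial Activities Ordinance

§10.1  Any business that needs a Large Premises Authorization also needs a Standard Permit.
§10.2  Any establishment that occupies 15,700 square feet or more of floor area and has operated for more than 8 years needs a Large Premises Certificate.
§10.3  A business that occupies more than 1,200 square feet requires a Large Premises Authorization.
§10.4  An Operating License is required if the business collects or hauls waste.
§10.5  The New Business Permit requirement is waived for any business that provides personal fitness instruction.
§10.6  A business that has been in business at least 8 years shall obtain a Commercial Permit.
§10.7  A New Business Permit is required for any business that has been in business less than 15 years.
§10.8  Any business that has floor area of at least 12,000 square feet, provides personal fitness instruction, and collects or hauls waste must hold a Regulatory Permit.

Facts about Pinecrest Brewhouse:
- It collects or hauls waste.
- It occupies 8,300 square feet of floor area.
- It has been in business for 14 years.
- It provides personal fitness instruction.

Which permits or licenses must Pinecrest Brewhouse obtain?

§10.1 Large Premises Authorization is required → Standard Permit also required.
§10.2 floor area 8,300 square feet < 15,700 square feet; years in business 14 > 8 → Large Premises Certificate not required.
§10.3 floor area 8,300 square feet > 1,200 square feet → Large Premises Authorization required.
§10.4 collects or hauls waste → Operating License required.
§10.5 provides personal fitness instruction → exempt from New Business Permit.
§10.6 years in business 14 ≥ 8 → Commercial Permit required.
§10.7 years in business 14 < 15 → New Business Permit required.
§10.8 floor area 8,300 square feet < 12,000 square feet; provides personal fitness instruction; collects or hauls waste → Regulatory Permit not required.

Commercial Permit, Large Premises Authorization, Operating License, Standard Permit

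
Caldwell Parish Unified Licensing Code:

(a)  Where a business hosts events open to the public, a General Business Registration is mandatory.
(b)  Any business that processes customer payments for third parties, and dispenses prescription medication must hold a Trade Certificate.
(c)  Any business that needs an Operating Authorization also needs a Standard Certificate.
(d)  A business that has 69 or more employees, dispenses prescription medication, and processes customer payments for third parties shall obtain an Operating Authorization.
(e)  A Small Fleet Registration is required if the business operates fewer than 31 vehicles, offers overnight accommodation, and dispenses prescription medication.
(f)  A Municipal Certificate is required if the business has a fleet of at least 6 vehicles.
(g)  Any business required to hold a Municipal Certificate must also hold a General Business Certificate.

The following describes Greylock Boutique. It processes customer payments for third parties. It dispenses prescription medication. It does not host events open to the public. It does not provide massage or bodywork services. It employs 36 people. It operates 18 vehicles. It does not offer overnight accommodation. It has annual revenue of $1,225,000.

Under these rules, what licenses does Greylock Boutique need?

(a) does not host events open to the public → General Business Registration not required.
(b) processes customer payments for third parties; dispenses prescription medication → Trade Certificate required.
(c) Operating Authorization is not required → no effect.
(d) employees 36 < 69; dispenses prescription medication; processes customer payments for third parties → Operating Authorization not required.
(e) vehicles 18 < 31; does not offer overnight accommodation; dispenses prescription medication → Small Fleet Registration not required.
(f) vehicles 18 ≥ 6 → Municipal Certificate required.
(g) Municipal Certificate is required → General Business Certificate also required.

General Business Certificate, Municipal Certificate, Trade Certificate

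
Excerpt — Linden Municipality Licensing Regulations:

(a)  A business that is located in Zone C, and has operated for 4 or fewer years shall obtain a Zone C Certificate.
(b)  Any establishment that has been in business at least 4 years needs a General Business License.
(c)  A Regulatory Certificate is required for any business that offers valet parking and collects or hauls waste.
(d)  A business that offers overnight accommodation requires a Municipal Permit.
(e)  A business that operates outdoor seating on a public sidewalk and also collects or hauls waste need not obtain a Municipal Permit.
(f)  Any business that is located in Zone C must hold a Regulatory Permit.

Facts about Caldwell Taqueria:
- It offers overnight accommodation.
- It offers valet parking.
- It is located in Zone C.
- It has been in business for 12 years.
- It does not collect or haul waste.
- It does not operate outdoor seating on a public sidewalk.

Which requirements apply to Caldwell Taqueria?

General Business License, Municipal Permit, Regulatory Permit

(a) is located in Zone C; years in business 12 > 4 → Zone C Certificate not required.
(b) years in business 12 ≥ 4 → General Business License required.
(c) offers valet parking; does not collect or haul waste → Regulatory Certificate not required.
(d) offers overnight accommodation → Municipal Permit required.
(e) does not operate outdoor seating on a public sidewalk; does not collect or haul waste → Municipal Permit exemption does not apply.
(f) is located in Zone C → Regulatory Permit required.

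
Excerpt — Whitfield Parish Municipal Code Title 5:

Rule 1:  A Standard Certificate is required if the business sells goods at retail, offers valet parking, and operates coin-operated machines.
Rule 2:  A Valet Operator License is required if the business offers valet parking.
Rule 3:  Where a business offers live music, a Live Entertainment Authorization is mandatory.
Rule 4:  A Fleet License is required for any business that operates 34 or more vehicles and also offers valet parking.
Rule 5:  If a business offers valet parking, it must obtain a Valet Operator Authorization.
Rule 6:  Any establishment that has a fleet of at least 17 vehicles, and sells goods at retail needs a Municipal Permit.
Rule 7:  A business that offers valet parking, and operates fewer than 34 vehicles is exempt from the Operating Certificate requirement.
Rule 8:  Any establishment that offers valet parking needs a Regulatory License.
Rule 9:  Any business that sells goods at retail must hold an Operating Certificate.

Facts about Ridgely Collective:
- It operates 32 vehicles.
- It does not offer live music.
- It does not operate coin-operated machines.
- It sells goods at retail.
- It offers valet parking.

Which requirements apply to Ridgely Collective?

Municipal Permit, Regulatory License, Valet Operator Authorization, Valet Operator License

Rule 1: sells goods at retail; offers valet parking; does not operate coin-operated machines → Standard Certificate not required.
Rule 2: offers valet parking → Valet Operator License required.
Rule 3: does not offer live music → Live Entertainment Authorization not required.
Rule 4: vehicles 32 < 34; offers valet parking → Fleet License not required.
Rule 5: offers valet parking → Valet Operator Authorization required.
Rule 6: vehicles 32 ≥ 17; sells goods at retail → Municipal Permit required.
Rule 7: offers valet parking; vehicles 32 < 34 → exempt from Operating Certificate.
Rule 8: offers valet parking → Regulatory License required.
Rule 9: sells goods at retail → Operating Certificate required.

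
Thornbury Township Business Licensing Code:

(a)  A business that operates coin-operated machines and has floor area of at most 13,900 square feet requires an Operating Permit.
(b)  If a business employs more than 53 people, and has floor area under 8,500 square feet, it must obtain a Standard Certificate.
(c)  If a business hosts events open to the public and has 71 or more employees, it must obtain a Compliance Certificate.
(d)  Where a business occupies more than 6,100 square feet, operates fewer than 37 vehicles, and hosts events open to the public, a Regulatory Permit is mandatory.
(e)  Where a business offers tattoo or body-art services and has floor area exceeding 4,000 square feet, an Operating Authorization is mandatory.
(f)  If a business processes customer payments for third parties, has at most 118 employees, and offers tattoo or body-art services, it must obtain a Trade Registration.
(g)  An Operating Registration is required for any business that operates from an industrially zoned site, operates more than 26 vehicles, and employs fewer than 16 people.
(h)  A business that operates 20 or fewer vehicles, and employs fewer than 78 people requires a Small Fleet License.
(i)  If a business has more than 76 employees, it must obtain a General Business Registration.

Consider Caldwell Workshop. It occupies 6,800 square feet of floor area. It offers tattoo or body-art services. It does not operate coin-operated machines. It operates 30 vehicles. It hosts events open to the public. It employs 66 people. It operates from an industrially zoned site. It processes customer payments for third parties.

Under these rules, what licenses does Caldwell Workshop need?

Operating Authorization, Regulatory Permit, Standard Certificate, Trade Registration

(a) does not operate coin-operated machines; floor area 6,800 square feet ≤ 13,900 square feet → Operating Permit not required.
(b) employees 66 > 53; floor area 6,800 square feet < 8,500 square feet → Standard Certificate required.
(c) hosts events open to the public; employees 66 < 71 → Compliance Certificate not required.
(d) floor area 6,800 square feet > 6,100 square feet; vehicles 30 < 37; hosts events open to the public → Regulatory Permit required.
(e) offers tattoo or body-art services; floor area 6,800 square feet > 4,000 square feet → Operating Authorization required.
(f) processes customer payments for third parties; employees 66 ≤ 118; offers tattoo or body-art services → Trade Registration required.
(g) operates from an industrially zoned site; vehicles 30 > 26; employees 66 ≥ 16 → Operating Registration not required.
(h) vehicles 30 > 20; employees 66 < 78 → Small Fleet License not required.
(i) employees 66 ≤ 76 → General Business Registration not required.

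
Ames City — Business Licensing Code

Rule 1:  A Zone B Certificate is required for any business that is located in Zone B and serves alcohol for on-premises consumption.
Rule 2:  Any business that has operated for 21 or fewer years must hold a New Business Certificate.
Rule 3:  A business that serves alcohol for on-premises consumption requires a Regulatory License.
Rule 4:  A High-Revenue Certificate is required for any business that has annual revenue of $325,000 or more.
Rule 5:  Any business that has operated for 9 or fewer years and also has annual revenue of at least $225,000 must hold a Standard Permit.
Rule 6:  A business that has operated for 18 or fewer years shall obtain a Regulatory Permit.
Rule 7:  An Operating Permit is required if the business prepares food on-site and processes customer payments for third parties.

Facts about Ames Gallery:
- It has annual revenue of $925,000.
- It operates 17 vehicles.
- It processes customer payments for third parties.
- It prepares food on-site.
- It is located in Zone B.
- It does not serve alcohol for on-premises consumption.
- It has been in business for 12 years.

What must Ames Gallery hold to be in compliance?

High-Revenue Certificate, New Business Certificate, Operating Permit, Regulatory Permit

Rule 1: is located in Zone B; does not serve alcohol for on-premises consumption → Zone B Certificate not required.
Rule 2: years in business 12 ≤ 21 → New Business Certificate required.
Rule 3: does not serve alcohol for on-premises consumption → Regulatory License not required.
Rule 4: revenue $925,000 ≥ $325,000 → High-Revenue Certificate required.
Rule 5: years in business 12 > 9; revenue $925,000 ≥ $225,000 → Standard Permit not required.
Rule 6: years in business 12 ≤ 18 → Regulatory Permit required.
Rule 7: prepares food on-site; processes customer payments for third parties → Operating Permit required.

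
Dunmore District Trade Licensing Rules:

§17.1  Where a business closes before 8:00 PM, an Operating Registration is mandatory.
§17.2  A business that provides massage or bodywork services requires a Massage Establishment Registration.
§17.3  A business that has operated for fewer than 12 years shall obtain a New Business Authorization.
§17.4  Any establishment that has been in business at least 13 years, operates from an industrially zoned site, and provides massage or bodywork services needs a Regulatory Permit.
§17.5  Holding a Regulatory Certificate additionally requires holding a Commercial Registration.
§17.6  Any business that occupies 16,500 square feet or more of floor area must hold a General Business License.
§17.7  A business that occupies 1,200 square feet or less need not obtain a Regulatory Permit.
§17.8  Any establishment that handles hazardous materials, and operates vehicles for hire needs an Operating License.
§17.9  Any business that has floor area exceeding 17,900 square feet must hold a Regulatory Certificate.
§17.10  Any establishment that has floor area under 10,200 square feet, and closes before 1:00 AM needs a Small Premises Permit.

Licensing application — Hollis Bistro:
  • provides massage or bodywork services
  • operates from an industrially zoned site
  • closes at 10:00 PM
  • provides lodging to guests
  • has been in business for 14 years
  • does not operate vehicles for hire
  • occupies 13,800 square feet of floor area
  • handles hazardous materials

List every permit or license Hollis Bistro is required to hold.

Massage Establishment Registration, Regulatory Permit

§17.1 closes 10:00 PM, after 8:00 PM → Operating Registration not required.
§17.2 provides massage or bodywork services → Massage Establishment Registration required.
§17.3 years in business 14 ≥ 12 → New Business Authorization not required.
§17.4 years in business 14 ≥ 13; operates from an industrially zoned site; provides massage or bodywork services → Regulatory Permit required.
§17.5 Regulatory Certificate is not required → no effect.
§17.6 floor area 13,800 square feet < 16,500 square feet → General Business License not required.
§17.7 floor area 13,800 square feet > 1,200 square feet → Regulatory Permit exemption does not apply.
§17.8 handles hazardous materials; does not operate vehicles for hire → Operating License not required.
§17.9 floor area 13,800 square feet ≤ 17,900 square feet → Regulatory Certificate not required.
§17.10 floor area 13,800 square feet ≥ 10,200 square feet; closes 10:00 PM, at/before 1:00 AM → Small Premises Permit not required.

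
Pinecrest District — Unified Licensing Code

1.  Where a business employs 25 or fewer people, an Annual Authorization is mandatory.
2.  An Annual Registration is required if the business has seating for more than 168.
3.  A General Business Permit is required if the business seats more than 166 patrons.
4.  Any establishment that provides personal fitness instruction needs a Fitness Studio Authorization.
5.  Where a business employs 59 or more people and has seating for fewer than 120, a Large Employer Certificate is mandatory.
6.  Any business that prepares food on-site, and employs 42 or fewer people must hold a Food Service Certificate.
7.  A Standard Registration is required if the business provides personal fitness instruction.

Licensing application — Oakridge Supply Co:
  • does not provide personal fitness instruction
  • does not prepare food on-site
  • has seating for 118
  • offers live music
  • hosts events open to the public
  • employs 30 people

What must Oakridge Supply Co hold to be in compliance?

None

1. employees 30 > 25 → Annual Authorization not required.
2. seating 118 ≤ 168 → Annual Registration not required.
3. seating 118 ≤ 166 → General Business Permit not required.
4. does not provide personal fitness instruction → Fitness Studio Authorization not required.
5. employees 30 < 59; seating 118 < 120 → Large Employer Certificate not required.
6. does not prepare food on-site; employees 30 ≤ 42 → Food Service Certificate not required.
7. does not provide personal fitness instruction → Standard Registration not required.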